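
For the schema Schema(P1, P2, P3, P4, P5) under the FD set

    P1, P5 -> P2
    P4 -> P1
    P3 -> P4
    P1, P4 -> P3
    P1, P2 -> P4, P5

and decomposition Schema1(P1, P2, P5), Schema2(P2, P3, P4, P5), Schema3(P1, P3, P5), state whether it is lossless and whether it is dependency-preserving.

lossless and dependency-preserving

Lossless test (chase): Rows 1 and 3 agree on P1, P5; apply P1, P5→P2 and equate their P2 entries. Rows 2 and 3 agree on P3; apply P3→P4 and equate their P4 entries. Rows 1 and 3 agree on P1, P2; apply P1, P2→P4, P5 and equate their P4, P5 entries. Rows 1 and 2 agree on P4; apply P4→P1 and equate their P1 entries. Rows 1 and 2 agree on P1, P4; apply P1, P4→P3 and equate their P3 entries. Row 1 is now all distinguished symbols — the join is lossless.
Dependency preservation: P4 → P1; P1, P4 → P3; P1, P2 → P4, P5 are not contained in any single fragment, but the restricted closure of each left-hand side across the fragments still reaches the right-hand side; the remaining FDs each lie inside some fragment. All dependencies are preserved.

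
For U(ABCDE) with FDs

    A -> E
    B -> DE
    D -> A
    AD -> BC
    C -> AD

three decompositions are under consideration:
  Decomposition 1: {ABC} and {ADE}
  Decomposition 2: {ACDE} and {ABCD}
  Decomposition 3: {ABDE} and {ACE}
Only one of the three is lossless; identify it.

Decomposition 2

Decomposition 1: common = {A}, closure = {AE} → lossy.
Decomposition 2: common = {ACD}, closure = {ABCDE} → lossless.
Decomposition 3: common = {AE}, closure = {AE} → lossy.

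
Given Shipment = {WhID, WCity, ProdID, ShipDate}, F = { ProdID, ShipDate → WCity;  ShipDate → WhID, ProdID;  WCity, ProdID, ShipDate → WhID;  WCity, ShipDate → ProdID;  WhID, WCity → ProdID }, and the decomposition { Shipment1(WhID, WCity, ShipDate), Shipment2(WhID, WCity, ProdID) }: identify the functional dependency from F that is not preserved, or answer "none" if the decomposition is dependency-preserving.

ProdID, ShipDate → WCity: restricted closure across fragments reaches WCity.
ShipDate → WhID, ProdID: restricted closure across fragments reaches WhID, ProdID.
WCity, ProdID, ShipDate → WhID: restricted closure across fragments reaches WhID.
WCity, ShipDate → ProdID: restricted closure across fragments reaches ProdID.
WhID, WCity → ProdID lies within Shipment2.
Every dependency is enforceable on the fragments, so the decomposition is dependency-preserving.

none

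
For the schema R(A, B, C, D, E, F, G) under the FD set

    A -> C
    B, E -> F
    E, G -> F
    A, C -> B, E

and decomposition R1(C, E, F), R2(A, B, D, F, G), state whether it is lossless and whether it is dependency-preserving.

lossy and not dependency-preserving

Lossless test: (F)⁺ = {F}, which is a superkey of neither fragment — lossy.
Dependency preservation: the restricted closure of {A} across the fragments never reaches {C}, so A → C cannot be enforced without a join — not preserved.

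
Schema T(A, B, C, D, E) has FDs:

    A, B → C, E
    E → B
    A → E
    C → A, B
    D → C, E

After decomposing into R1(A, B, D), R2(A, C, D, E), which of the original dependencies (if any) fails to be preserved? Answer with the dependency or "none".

E → B

Check E → B: no single fragment contains all of {B, E}, and the restricted closure of {E} across the fragments never reaches {B}.
A, B → C, E is preserved.
A → E is preserved.
C → A, B is preserved.
D → C, E is preserved.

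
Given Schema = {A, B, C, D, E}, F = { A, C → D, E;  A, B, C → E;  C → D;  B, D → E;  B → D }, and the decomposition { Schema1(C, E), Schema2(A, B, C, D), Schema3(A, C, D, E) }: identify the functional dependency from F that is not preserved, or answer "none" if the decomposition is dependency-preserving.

B, D → E

Check B, D → E: no single fragment contains all of {B, D, E}, and the restricted closure of {B, D} across the fragments never reaches {E}.
A, C → D, E is preserved.
A, B, C → E is preserved.
C → D is preserved.
B → D is preserved.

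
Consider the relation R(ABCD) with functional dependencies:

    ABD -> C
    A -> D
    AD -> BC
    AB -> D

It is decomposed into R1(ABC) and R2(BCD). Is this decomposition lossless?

Common attributes: R1 ∩ R2 = {BC}.
No dependency enlarges {BC}, so (BC)⁺ = {BC}.
The closure contains neither all of R1 = {ABC} nor all of R2 = {BCD}, so the common attributes are not a superkey of either fragment. The join is lossy.

No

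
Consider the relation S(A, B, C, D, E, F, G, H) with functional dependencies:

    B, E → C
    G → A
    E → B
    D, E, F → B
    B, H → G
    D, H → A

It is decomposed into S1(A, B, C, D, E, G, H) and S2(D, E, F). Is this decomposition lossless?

No

Common attributes: S1 ∩ S2 = {D, E}.
Closure of {D, E}: E → B applies, adding B; B, E → C applies, adding C. So (D, E)⁺ = {B, C, D, E}.
The closure contains neither all of S1 = {A, B, C, D, E, G, H} nor all of S2 = {D, E, F}, so the common attributes are not a superkey of either fragment. The join is lossy.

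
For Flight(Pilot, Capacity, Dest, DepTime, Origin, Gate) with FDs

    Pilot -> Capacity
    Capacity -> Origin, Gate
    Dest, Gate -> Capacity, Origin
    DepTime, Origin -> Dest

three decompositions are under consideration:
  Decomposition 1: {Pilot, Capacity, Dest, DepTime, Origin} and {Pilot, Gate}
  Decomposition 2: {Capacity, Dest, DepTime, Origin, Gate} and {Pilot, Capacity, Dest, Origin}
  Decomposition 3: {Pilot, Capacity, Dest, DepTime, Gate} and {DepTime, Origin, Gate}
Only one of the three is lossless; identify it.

Decomposition 1: common = {Pilot}, closure = {Pilot, Capacity, Origin, Gate} → lossless.
Decomposition 2: common = {Capacity, Dest, Origin}, closure = {Capacity, Dest, Origin, Gate} → lossy.
Decomposition 3: common = {DepTime, Gate}, closure = {DepTime, Gate} → lossy.

Decomposition 1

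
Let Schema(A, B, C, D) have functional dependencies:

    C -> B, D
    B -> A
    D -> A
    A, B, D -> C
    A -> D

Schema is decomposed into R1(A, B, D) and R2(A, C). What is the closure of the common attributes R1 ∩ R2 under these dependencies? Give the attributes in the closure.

A, D

R1 ∩ R2 = {A}.
A → D applies, adding D
Closure: {A, D}.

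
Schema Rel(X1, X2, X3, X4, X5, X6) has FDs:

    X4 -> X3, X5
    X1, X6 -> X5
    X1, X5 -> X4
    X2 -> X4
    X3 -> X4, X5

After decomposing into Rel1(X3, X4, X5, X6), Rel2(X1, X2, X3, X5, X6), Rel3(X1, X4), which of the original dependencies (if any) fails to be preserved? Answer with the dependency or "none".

none

X4 → X3, X5 lies within Rel1.
X1, X6 → X5 lies within Rel2.
X1, X5 → X4: restricted closure across fragments reaches X4.
X2 → X4: restricted closure across fragments reaches X4.
X3 → X4, X5 lies within Rel1.
Every dependency is enforceable on the fragments, so the decomposition is dependency-preserving.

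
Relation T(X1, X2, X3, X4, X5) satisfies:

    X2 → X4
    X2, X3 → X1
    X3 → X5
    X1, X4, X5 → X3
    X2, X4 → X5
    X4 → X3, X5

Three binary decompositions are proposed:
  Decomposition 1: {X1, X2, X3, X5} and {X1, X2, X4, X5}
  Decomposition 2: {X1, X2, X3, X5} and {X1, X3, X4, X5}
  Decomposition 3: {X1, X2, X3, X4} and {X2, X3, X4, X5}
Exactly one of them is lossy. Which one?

Decomposition 2

Decomposition 1: common = {X1, X2, X5}, closure = {X1, X2, X3, X4, X5} → lossless.
Decomposition 2: common = {X1, X3, X5}, closure = {X1, X3, X5} → lossy.
Decomposition 3: common = {X2, X3, X4}, closure = {X1, X2, X3, X4, X5} → lossless.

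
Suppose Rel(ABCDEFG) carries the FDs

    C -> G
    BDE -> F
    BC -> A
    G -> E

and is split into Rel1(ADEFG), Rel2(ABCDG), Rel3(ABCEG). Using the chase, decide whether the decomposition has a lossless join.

Chase test. Columns are ABCDEFG; row i has aⱼ where attribute j ∈ Reli, else bᵢⱼ.
Initial tableau (one row per fragment):
  row 1: a1 b12 b13 a4 a5 a6 a7
  row 2: a1 a2 a3 a4 b25 b26 a7
  row 3: a1 a2 a3 b34 a5 b36 a7
Rows 1 and 2 agree on G; apply G→E and equate their E entries.
No row becomes fully distinguished — the join is lossy.

No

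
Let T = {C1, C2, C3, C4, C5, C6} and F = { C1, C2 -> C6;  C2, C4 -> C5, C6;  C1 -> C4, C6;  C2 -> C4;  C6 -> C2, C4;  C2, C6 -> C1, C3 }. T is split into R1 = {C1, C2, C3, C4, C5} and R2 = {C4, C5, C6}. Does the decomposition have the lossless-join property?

Common attributes: R1 ∩ R2 = {C4, C5}.
No dependency enlarges {C4, C5}, so (C4, C5)⁺ = {C4, C5}.
The closure contains neither all of R1 = {C1, C2, C3, C4, C5} nor all of R2 = {C4, C5, C6}, so the common attributes are not a superkey of either fragment. The join is lossy.

No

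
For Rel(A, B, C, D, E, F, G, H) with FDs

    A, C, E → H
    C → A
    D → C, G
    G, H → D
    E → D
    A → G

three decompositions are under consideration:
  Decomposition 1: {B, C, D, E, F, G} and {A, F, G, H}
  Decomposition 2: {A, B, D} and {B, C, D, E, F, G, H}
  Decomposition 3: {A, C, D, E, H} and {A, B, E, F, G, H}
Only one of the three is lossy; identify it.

Decomposition 1: common = {F, G}, closure = {F, G} → lossy.
Decomposition 2: common = {B, D}, closure = {A, B, C, D, G} → lossless.
Decomposition 3: common = {A, E, H}, closure = {A, C, D, E, G, H} → lossless.

Decomposition 1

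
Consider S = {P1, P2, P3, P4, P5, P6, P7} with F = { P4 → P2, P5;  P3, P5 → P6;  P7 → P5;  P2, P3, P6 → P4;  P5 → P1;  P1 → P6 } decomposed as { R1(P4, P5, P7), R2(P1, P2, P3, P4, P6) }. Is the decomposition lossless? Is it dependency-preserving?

lossy and not dependency-preserving

Lossless test: (P4)⁺ = {P1, P2, P4, P5, P6}, which is a superkey of neither fragment — lossy.
Dependency preservation: the restricted closure of {P3, P5} across the fragments never reaches {P6}, so P3, P5 → P6 cannot be enforced without a join — not preserved.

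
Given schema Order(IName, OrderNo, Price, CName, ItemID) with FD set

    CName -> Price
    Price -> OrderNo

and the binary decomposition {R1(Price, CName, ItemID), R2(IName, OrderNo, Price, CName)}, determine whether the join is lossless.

No

Common attributes: R1 ∩ R2 = {Price, CName}.
Closure of {Price, CName}: Price → OrderNo applies, adding OrderNo. So (Price, CName)⁺ = {OrderNo, Price, CName}.
The closure contains neither all of R1 = {Price, CName, ItemID} nor all of R2 = {IName, OrderNo, Price, CName}, so the common attributes are not a superkey of either fragment. The join is lossy.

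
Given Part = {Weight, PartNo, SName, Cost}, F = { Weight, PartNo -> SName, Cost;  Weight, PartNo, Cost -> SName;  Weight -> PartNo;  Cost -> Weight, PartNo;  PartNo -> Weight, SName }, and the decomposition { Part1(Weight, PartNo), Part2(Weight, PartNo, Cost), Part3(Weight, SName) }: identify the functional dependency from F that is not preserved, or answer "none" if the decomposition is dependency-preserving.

Weight, PartNo → SName, Cost: restricted closure across fragments reaches SName, Cost.
Weight, PartNo, Cost → SName: restricted closure across fragments reaches SName.
Weight → PartNo lies within Part1.
Cost → Weight, PartNo lies within Part2.
PartNo → Weight, SName: restricted closure across fragments reaches Weight, SName.
Every dependency is enforceable on the fragments, so the decomposition is dependency-preserving.

none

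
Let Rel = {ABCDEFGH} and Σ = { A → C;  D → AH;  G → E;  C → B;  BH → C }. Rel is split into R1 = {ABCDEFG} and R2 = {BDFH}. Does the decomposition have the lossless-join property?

Common attributes: R1 ∩ R2 = {BDF}.
Closure of {BDF}: D → AH applies, adding AH; BH → C applies, adding C. So (BDF)⁺ = {ABCDFH}.
This closure contains every attribute of R2, so R1 ∩ R2 → R2. The join is lossless.

Yes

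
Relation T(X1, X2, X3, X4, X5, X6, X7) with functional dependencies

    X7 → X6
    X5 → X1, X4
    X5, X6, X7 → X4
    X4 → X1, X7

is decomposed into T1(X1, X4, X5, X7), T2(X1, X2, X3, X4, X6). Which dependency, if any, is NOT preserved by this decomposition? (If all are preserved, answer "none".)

X7 → X6

Check X7 → X6: no single fragment contains all of {X6, X7}, and the restricted closure of {X7} across the fragments never reaches {X6}.
X5 → X1, X4 is preserved.
X5, X6, X7 → X4 is preserved.
X4 → X1, X7 is preserved.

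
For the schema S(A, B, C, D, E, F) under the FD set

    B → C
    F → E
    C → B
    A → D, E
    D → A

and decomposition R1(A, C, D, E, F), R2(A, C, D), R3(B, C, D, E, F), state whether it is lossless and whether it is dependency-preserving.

lossless and dependency-preserving

Lossless test (chase): Rows 1 and 2 agree on C; apply C→B and equate their B entries. Rows 1 and 3 agree on C; apply C→B and equate their B entries. Rows 1 and 2 agree on A; apply A→D, E and equate their D, E entries. Rows 1 and 3 agree on D; apply D→A and equate their A entries. Row 1 is now all distinguished symbols — the join is lossless.
Dependency preservation: every FD's attributes lie within a single fragment, so each can be enforced locally — preserved.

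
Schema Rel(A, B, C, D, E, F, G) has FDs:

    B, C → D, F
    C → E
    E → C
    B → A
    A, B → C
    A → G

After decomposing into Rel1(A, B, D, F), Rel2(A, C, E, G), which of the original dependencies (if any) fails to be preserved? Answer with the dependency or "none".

Check A, B → C: no single fragment contains all of {A, B, C}, and the restricted closure of {A, B} across the fragments never reaches {C}.
B, C → D, F is preserved.
C → E is preserved.
E → C is preserved.
B → A is preserved.
A → G is preserved.

A, B → C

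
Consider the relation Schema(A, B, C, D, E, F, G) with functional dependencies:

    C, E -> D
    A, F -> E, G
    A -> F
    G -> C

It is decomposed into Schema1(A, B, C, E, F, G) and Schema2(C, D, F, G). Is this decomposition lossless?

Common attributes: Schema1 ∩ Schema2 = {C, F, G}.
No dependency enlarges {C, F, G}, so (C, F, G)⁺ = {C, F, G}.
The closure contains neither all of Schema1 = {A, B, C, E, F, G} nor all of Schema2 = {C, D, F, G}, so the common attributes are not a superkey of either fragment. The join is lossy.

No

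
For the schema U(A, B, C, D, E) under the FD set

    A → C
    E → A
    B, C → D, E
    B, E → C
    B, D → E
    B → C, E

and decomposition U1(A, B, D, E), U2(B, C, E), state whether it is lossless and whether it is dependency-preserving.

Lossless test: (B, E)⁺ = {A, B, C, D, E}, which contains all of one fragment — lossless.
Dependency preservation: the restricted closure of {A} across the fragments never reaches {C}, so A → C cannot be enforced without a join — not preserved.

lossless but not dependency-preserving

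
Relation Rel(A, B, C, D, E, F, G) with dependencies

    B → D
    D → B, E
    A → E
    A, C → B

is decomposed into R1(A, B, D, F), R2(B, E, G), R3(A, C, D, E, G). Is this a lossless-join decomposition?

Chase test. Columns are A, B, C, D, E, F, G; row i has aⱼ where attribute j ∈ Ri, else bᵢⱼ.
Initial tableau (one row per fragment):
  row 1: a1 a2 b13 a4 b15 a6 b17
  row 2: b21 a2 b23 b24 a5 b26 a7
  row 3: a1 b32 a3 a4 a5 b36 a7
Rows 1 and 2 agree on B; apply B→D and equate their D entries.
Rows 1 and 2 agree on D; apply D→B, E and equate their B, E entries.
Rows 1 and 3 agree on D; apply D→B, E and equate their B, E entries.
No row becomes fully distinguished — the join is lossy.

No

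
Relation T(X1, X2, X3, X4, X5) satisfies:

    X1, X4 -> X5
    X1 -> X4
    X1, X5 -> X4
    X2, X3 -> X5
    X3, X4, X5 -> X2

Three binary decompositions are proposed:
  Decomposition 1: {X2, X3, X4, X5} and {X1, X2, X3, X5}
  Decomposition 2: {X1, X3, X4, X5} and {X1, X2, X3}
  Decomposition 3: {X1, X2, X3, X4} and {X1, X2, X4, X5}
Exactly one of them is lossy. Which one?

Decomposition 1: common = {X2, X3, X5}, closure = {X2, X3, X5} → lossy.
Decomposition 2: common = {X1, X3}, closure = {X1, X2, X3, X4, X5} → lossless.
Decomposition 3: common = {X1, X2, X4}, closure = {X1, X2, X4, X5} → lossless.

Decomposition 1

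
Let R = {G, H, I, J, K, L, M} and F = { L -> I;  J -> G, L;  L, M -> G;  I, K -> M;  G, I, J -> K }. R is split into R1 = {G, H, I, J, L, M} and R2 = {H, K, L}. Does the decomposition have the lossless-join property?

Common attributes: R1 ∩ R2 = {H, L}.
Closure of {H, L}: L → I applies, adding I. So (H, L)⁺ = {H, I, L}.
The closure contains neither all of R1 = {G, H, I, J, L, M} nor all of R2 = {H, K, L}, so the common attributes are not a superkey of either fragment. The join is lossy.

No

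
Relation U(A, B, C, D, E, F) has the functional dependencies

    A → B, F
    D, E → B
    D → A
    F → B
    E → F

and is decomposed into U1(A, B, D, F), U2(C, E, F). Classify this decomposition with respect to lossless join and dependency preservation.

lossy but dependency-preserving

Lossless test: (F)⁺ = {B, F}, which is a superkey of neither fragment — lossy.
Dependency preservation: D, E → B is not contained in any single fragment, but the restricted closure of its left-hand side across the fragments still reaches the right-hand side; the remaining FDs each lie inside some fragment. All dependencies are preserved.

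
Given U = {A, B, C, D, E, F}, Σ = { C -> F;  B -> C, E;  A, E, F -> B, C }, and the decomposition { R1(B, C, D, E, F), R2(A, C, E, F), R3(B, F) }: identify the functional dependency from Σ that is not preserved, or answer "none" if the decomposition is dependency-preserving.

A, E, F -> B, C

Check A, E, F → B, C: no single fragment contains all of {A, B, C, E, F}, and the restricted closure of {A, E, F} across the fragments never reaches {B, C}.
C → F is preserved.
B → C, E is preserved.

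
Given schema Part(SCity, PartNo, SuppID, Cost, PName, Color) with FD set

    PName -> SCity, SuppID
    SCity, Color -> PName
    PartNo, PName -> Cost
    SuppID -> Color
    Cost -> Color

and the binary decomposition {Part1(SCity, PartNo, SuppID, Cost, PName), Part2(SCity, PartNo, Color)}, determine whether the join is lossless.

Common attributes: Part1 ∩ Part2 = {SCity, PartNo}.
No dependency enlarges {SCity, PartNo}, so (SCity, PartNo)⁺ = {SCity, PartNo}.
The closure contains neither all of Part1 = {SCity, PartNo, SuppID, Cost, PName} nor all of Part2 = {SCity, PartNo, Color}, so the common attributes are not a superkey of either fragment. The join is lossy.

No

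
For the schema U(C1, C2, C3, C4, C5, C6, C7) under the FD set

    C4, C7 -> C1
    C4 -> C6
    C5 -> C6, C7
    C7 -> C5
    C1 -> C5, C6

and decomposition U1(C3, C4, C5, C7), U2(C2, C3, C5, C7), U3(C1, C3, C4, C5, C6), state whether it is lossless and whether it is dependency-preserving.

lossy but dependency-preserving

Lossless test (chase): Rows 1 and 3 agree on C4; apply C4→C6 and equate their C6 entries. Rows 1 and 2 agree on C5; apply C5→C6, C7 and equate their C6, C7 entries. Rows 1 and 3 agree on C5; apply C5→C6, C7 and equate their C6, C7 entries. Rows 1 and 3 agree on C4, C7; apply C4, C7→C1 and equate their C1 entries. No row becomes fully distinguished — the join is lossy.
Dependency preservation: C4, C7 → C1; C5 → C6, C7 are not contained in any single fragment, but the restricted closure of each left-hand side across the fragments still reaches the right-hand side; the remaining FDs each lie inside some fragment. All dependencies are preserved.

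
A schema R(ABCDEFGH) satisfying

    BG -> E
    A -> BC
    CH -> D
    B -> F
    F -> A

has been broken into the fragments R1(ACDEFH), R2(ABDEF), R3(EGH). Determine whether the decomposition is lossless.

Chase test. Columns are ABCDEFGH; row i has aⱼ where attribute j ∈ Ri, else bᵢⱼ.
Initial tableau (one row per fragment):
  row 1: a1 b12 a3 a4 a5 a6 b17 a8
  row 2: a1 a2 b23 a4 a5 a6 b27 b28
  row 3: b31 b32 b33 b34 a5 b36 a7 a8
Rows 1 and 2 agree on A; apply A→BC and equate their BC entries.
No row becomes fully distinguished — the join is lossy.

No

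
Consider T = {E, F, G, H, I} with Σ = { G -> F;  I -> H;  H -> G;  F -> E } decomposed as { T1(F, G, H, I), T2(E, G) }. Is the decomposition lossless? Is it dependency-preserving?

lossless but not dependency-preserving

Lossless test: (G)⁺ = {E, F, G}, which contains all of one fragment — lossless.
Dependency preservation: the restricted closure of {F} across the fragments never reaches {E}, so F → E cannot be enforced without a join — not preserved.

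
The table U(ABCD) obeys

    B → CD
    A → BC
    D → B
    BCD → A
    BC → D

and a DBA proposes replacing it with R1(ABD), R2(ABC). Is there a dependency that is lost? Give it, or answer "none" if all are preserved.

none

B → CD: restricted closure across fragments reaches CD.
A → BC lies within R2.
D → B lies within R1.
BCD → A: restricted closure across fragments reaches A.
BC → D: restricted closure across fragments reaches D.
Every dependency is enforceable on the fragments, so the decomposition is dependency-preserving.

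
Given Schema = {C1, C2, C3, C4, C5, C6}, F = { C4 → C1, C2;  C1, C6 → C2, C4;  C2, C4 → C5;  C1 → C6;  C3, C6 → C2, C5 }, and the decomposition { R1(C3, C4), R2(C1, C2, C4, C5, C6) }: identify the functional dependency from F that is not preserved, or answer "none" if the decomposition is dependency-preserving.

Check C3, C6 → C2, C5: no single fragment contains all of {C2, C3, C5, C6}, and the restricted closure of {C3, C6} across the fragments never reaches {C2, C5}.
C4 → C1, C2 is preserved.
C1, C6 → C2, C4 is preserved.
C2, C4 → C5 is preserved.
C1 → C6 is preserved.

C3, C6 → C2, C5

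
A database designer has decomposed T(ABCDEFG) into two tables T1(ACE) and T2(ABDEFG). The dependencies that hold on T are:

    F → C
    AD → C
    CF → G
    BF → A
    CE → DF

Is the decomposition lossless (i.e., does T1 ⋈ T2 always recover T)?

Common attributes: T1 ∩ T2 = {AE}.
No dependency enlarges {AE}, so (AE)⁺ = {AE}.
The closure contains neither all of T1 = {ACE} nor all of T2 = {ABDEFG}, so the common attributes are not a superkey of either fragment. The join is lossy.

No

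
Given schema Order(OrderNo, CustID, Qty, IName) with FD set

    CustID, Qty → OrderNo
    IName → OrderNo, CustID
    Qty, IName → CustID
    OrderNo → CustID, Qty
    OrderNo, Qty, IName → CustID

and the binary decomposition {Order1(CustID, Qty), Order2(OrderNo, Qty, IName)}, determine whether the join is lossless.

Common attributes: Order1 ∩ Order2 = {Qty}.
No dependency enlarges {Qty}, so (Qty)⁺ = {Qty}.
The closure contains neither all of Order1 = {CustID, Qty} nor all of Order2 = {OrderNo, Qty, IName}, so the common attributes are not a superkey of either fragment. The join is lossy.

No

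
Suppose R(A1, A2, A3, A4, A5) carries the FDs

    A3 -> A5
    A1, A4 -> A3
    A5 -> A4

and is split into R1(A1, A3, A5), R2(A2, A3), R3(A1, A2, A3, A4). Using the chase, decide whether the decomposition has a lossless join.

Chase test. Columns are A1, A2, A3, A4, A5; row i has aⱼ where attribute j ∈ Ri, else bᵢⱼ.
Initial tableau (one row per fragment):
  row 1: a1 b12 a3 b14 a5
  row 2: b21 a2 a3 b24 b25
  row 3: a1 a2 a3 a4 b35
Rows 1 and 2 agree on A3; apply A3→A5 and equate their A5 entries.
Rows 1 and 3 agree on A3; apply A3→A5 and equate their A5 entries.
Rows 1 and 2 agree on A5; apply A5→A4 and equate their A4 entries.
Rows 1 and 3 agree on A5; apply A5→A4 and equate their A4 entries.
Row 3 is now all distinguished symbols — the join is lossless.

Yes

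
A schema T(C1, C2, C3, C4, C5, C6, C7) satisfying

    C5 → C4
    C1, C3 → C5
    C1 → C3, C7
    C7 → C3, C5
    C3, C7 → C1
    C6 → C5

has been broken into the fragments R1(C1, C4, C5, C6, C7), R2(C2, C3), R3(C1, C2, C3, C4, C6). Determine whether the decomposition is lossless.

Yes

Chase test. Columns are C1, C2, C3, C4, C5, C6, C7; row i has aⱼ where attribute j ∈ Ri, else bᵢⱼ.
Initial tableau (one row per fragment):
  row 1: a1 b12 b13 a4 a5 a6 a7
  row 2: b21 a2 a3 b24 b25 b26 b27
  row 3: a1 a2 a3 a4 b35 a6 b37
Rows 1 and 3 agree on C1; apply C1→C3, C7 and equate their C3, C7 entries.
Rows 1 and 3 agree on C7; apply C7→C3, C5 and equate their C3, C5 entries.
Row 3 is now all distinguished symbols — the join is lossless.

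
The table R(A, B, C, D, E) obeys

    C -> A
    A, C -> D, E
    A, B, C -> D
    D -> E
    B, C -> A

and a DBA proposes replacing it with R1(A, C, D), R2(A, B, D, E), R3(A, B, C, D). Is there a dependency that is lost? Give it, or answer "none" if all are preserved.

none

C → A lies within R1.
A, C → D, E: restricted closure across fragments reaches D, E.
A, B, C → D lies within R3.
D → E lies within R2.
B, C → A lies within R3.
Every dependency is enforceable on the fragments, so the decomposition is dependency-preserving.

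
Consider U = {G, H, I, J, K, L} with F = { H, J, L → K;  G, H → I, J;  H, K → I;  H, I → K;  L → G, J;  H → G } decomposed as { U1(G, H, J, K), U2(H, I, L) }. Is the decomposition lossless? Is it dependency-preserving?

Lossless test: (H)⁺ = {G, H, I, J, K}, which contains all of one fragment — lossless.
Dependency preservation: the restricted closure of {L} across the fragments never reaches {G, J}, so L → G, J cannot be enforced without a join — not preserved.

lossless but not dependency-preserving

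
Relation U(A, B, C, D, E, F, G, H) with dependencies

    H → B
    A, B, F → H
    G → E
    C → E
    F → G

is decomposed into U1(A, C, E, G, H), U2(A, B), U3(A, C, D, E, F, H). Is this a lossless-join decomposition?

Chase test. Columns are A, B, C, D, E, F, G, H; row i has aⱼ where attribute j ∈ Ui, else bᵢⱼ.
Initial tableau (one row per fragment):
  row 1: a1 b12 a3 b14 a5 b16 a7 a8
  row 2: a1 a2 b23 b24 b25 b26 b27 b28
  row 3: a1 b32 a3 a4 a5 a6 b37 a8
Rows 1 and 3 agree on H; apply H→B and equate their B entries.
No row becomes fully distinguished — the join is lossy.

No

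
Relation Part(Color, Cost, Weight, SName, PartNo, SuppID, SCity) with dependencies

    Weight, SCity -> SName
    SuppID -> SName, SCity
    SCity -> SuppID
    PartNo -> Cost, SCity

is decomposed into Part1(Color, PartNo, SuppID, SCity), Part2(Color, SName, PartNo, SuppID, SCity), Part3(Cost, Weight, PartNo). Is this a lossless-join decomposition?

No

Chase test. Columns are Color, Cost, Weight, SName, PartNo, SuppID, SCity; row i has aⱼ where attribute j ∈ Parti, else bᵢⱼ.
Initial tableau (one row per fragment):
  row 1: a1 b12 b13 b14 a5 a6 a7
  row 2: a1 b22 b23 a4 a5 a6 a7
  row 3: b31 a2 a3 b34 a5 b36 b37
Rows 1 and 2 agree on SuppID; apply SuppID→SName, SCity and equate their SName, SCity entries.
Rows 1 and 2 agree on PartNo; apply PartNo→Cost, SCity and equate their Cost, SCity entries.
Rows 1 and 3 agree on PartNo; apply PartNo→Cost, SCity and equate their Cost, SCity entries.
Rows 1 and 3 agree on SCity; apply SCity→SuppID and equate their SuppID entries.
Rows 1 and 3 agree on SuppID; apply SuppID→SName, SCity and equate their SName, SCity entries.
No row becomes fully distinguished — the join is lossy.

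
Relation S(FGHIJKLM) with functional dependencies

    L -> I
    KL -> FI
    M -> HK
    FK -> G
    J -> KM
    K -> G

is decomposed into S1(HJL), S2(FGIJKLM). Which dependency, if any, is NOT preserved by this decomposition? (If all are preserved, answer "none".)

M -> HK

Check M → HK: no single fragment contains all of {HKM}, and the restricted closure of {M} across the fragments never reaches {HK}.
L → I is preserved.
KL → FI is preserved.
FK → G is preserved.
J → KM is preserved.
K → G is preserved.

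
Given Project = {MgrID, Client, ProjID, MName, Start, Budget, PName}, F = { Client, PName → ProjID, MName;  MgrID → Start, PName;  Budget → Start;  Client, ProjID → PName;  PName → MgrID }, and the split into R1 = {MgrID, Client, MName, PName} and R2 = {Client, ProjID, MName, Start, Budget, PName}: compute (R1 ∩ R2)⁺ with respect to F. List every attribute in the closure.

R1 ∩ R2 = {Client, MName, PName}.
Client, PName → ProjID, MName applies, adding ProjID
PName → MgrID applies, adding MgrID
MgrID → Start, PName applies, adding Start
Closure: {MgrID, Client, ProjID, MName, Start, PName}.

MgrID, Client, ProjID, MName, Start, PName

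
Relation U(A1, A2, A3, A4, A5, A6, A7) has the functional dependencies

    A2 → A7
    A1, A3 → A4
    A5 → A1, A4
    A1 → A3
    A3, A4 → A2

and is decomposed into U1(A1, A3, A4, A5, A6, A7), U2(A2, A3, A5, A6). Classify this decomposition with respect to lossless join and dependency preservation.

Lossless test: (A3, A5, A6)⁺ = {A1, A2, A3, A4, A5, A6, A7}, which contains all of one fragment — lossless.
Dependency preservation: the restricted closure of {A2} across the fragments never reaches {A7}, so A2 → A7 cannot be enforced without a join — not preserved.

lossless but not dependency-preserving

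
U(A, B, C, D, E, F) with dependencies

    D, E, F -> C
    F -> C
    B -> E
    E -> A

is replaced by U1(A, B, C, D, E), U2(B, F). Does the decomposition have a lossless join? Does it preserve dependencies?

Lossless test: (B)⁺ = {A, B, E}, which is a superkey of neither fragment — lossy.
Dependency preservation: the restricted closure of {D, E, F} across the fragments never reaches {C}, so D, E, F → C cannot be enforced without a join — not preserved.

lossy and not dependency-preserving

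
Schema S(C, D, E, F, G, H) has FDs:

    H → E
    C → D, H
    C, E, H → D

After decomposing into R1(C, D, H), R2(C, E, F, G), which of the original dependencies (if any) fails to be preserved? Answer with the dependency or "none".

H → E

Check H → E: no single fragment contains all of {E, H}, and the restricted closure of {H} across the fragments never reaches {E}.
C → D, H is preserved.
C, E, H → D is preserved.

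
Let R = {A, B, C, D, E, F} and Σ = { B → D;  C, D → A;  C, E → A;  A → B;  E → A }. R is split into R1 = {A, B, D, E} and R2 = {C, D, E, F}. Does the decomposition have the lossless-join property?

Common attributes: R1 ∩ R2 = {D, E}.
Closure of {D, E}: E → A applies, adding A; A → B applies, adding B. So (D, E)⁺ = {A, B, D, E}.
This closure contains every attribute of R1, so R1 ∩ R2 → R1. The join is lossless.

Yes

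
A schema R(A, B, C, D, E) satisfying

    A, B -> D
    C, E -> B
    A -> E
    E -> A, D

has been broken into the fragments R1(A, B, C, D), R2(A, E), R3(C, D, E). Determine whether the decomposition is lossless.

Chase test. Columns are A, B, C, D, E; row i has aⱼ where attribute j ∈ Ri, else bᵢⱼ.
Initial tableau (one row per fragment):
  row 1: a1 a2 a3 a4 b15
  row 2: a1 b22 b23 b24 a5
  row 3: b31 b32 a3 a4 a5
Rows 1 and 2 agree on A; apply A→E and equate their E entries.
Rows 1 and 2 agree on E; apply E→A, D and equate their A, D entries.
Rows 1 and 3 agree on E; apply E→A, D and equate their A, D entries.
Rows 1 and 3 agree on C, E; apply C, E→B and equate their B entries.
Row 1 is now all distinguished symbols — the join is lossless.

Yes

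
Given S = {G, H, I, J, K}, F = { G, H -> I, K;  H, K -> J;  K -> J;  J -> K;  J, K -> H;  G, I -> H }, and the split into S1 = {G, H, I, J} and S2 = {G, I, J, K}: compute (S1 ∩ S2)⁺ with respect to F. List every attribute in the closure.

G, H, I, J, K

S1 ∩ S2 = {G, I, J}.
J → K applies, adding K
J, K → H applies, adding H
Closure: {G, H, I, J, K}.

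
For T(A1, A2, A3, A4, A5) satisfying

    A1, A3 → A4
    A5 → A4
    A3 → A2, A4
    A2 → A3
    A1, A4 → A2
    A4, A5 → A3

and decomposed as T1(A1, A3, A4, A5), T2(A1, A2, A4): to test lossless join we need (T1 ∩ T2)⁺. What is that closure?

T1 ∩ T2 = {A1, A4}.
A1, A4 → A2 applies, adding A2
A2 → A3 applies, adding A3
Closure: {A1, A2, A3, A4}.

A1, A2, A3, A4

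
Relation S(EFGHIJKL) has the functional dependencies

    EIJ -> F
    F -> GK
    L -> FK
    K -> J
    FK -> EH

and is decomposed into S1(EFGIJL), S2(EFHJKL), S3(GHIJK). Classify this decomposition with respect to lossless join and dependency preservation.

lossless and dependency-preserving

Lossless test (chase): Rows 1 and 2 agree on F; apply F→GK and equate their GK entries. Rows 1 and 2 agree on FK; apply FK→EH and equate their EH entries. Row 1 is now all distinguished symbols — the join is lossless.
Dependency preservation: F → GK is not contained in any single fragment, but the restricted closure of its left-hand side across the fragments still reaches the right-hand side; the remaining FDs each lie inside some fragment. All dependencies are preserved.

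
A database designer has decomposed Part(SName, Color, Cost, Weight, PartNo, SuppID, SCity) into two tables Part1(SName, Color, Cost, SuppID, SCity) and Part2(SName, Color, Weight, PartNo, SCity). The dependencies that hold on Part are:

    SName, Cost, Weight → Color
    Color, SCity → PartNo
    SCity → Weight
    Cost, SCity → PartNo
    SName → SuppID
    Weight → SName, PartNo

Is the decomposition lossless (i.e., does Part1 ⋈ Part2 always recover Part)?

Common attributes: Part1 ∩ Part2 = {SName, Color, SCity}.
Closure of {SName, Color, SCity}: Color, SCity → PartNo applies, adding PartNo; SCity → Weight applies, adding Weight; SName → SuppID applies, adding SuppID. So (SName, Color, SCity)⁺ = {SName, Color, Weight, PartNo, SuppID, SCity}.
This closure contains every attribute of Part2, so Part1 ∩ Part2 → Part2. The join is lossless.

Yes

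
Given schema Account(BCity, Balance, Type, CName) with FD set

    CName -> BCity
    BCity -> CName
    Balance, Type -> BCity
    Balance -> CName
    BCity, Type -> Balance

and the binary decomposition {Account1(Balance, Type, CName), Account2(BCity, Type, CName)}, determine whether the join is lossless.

Yes

Common attributes: Account1 ∩ Account2 = {Type, CName}.
Closure of {Type, CName}: CName → BCity applies, adding BCity; BCity, Type → Balance applies, adding Balance. So (Type, CName)⁺ = {BCity, Balance, Type, CName}.
This closure contains every attribute of Account1, so Account1 ∩ Account2 → Account1. The join is lossless.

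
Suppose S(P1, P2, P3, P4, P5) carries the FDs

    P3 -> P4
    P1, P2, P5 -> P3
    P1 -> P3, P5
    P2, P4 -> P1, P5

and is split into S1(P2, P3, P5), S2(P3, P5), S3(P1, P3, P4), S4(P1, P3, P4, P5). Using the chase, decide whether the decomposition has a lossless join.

No

Chase test. Columns are P1, P2, P3, P4, P5; row i has aⱼ where attribute j ∈ Si, else bᵢⱼ.
Initial tableau (one row per fragment):
  row 1: b11 a2 a3 b14 a5
  row 2: b21 b22 a3 b24 a5
  row 3: a1 b32 a3 a4 b35
  row 4: a1 b42 a3 a4 a5
Rows 1 and 2 agree on P3; apply P3→P4 and equate their P4 entries.
Rows 1 and 3 agree on P3; apply P3→P4 and equate their P4 entries.
Rows 3 and 4 agree on P1; apply P1→P3, P5 and equate their P3, P5 entries.
No row becomes fully distinguished — the join is lossy.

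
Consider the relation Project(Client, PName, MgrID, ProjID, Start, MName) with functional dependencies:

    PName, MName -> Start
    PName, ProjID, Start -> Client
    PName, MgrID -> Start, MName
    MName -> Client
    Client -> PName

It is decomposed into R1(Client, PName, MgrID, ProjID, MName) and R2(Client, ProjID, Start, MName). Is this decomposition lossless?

Common attributes: R1 ∩ R2 = {Client, ProjID, MName}.
Closure of {Client, ProjID, MName}: Client → PName applies, adding PName; PName, MName → Start applies, adding Start. So (Client, ProjID, MName)⁺ = {Client, PName, ProjID, Start, MName}.
This closure contains every attribute of R2, so R1 ∩ R2 → R2. The join is lossless.

Yes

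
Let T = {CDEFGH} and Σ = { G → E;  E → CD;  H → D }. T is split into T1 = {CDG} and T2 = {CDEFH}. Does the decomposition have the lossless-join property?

No

Common attributes: T1 ∩ T2 = {CD}.
No dependency enlarges {CD}, so (CD)⁺ = {CD}.
The closure contains neither all of T1 = {CDG} nor all of T2 = {CDEFH}, so the common attributes are not a superkey of either fragment. The join is lossy.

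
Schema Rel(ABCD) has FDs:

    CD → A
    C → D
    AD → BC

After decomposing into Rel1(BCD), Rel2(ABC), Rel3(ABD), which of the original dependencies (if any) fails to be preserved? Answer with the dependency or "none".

Check AD → BC: no single fragment contains all of {ABCD}, and the restricted closure of {AD} across the fragments never reaches {BC}.
CD → A is preserved.
C → D is preserved.

AD → BC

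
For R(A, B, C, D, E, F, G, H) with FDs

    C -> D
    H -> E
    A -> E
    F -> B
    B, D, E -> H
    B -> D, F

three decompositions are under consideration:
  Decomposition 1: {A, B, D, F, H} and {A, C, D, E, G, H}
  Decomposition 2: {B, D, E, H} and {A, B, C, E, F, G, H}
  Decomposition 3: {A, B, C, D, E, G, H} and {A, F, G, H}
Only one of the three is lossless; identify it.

Decomposition 2

Decomposition 1: common = {A, D, H}, closure = {A, D, E, H} → lossy.
Decomposition 2: common = {B, E, H}, closure = {B, D, E, F, H} → lossless.
Decomposition 3: common = {A, G, H}, closure = {A, E, G, H} → lossy.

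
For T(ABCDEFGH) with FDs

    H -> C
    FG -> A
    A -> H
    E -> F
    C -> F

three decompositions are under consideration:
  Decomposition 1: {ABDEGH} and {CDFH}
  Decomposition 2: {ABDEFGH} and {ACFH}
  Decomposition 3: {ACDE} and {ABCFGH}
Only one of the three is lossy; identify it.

Decomposition 1: common = {DH}, closure = {CDFH} → lossless.
Decomposition 2: common = {AFH}, closure = {ACFH} → lossless.
Decomposition 3: common = {AC}, closure = {ACFH} → lossy.

Decomposition 3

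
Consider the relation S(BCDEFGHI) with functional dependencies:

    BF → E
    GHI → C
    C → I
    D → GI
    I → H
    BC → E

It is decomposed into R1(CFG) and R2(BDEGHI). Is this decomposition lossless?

No

Common attributes: R1 ∩ R2 = {G}.
No dependency enlarges {G}, so (G)⁺ = {G}.
The closure contains neither all of R1 = {CFG} nor all of R2 = {BDEGHI}, so the common attributes are not a superkey of either fragment. The join is lossy.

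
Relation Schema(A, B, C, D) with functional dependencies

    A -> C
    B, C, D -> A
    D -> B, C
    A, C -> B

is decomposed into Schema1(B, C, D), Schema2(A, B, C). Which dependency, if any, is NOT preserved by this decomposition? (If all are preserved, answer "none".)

Check B, C, D → A: no single fragment contains all of {A, B, C, D}, and the restricted closure of {B, C, D} across the fragments never reaches {A}.
A → C is preserved.
D → B, C is preserved.
A, C → B is preserved.

B, C, D -> A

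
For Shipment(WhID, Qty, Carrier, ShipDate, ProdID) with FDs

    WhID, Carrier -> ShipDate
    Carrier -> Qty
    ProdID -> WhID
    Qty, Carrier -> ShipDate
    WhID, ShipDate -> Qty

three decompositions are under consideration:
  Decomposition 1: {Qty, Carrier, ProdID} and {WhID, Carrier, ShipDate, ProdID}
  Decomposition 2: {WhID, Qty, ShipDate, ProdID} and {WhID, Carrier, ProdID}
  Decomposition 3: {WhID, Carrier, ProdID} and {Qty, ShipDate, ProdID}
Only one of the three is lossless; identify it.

Decomposition 1: common = {Carrier, ProdID}, closure = {WhID, Qty, Carrier, ShipDate, ProdID} → lossless.
Decomposition 2: common = {WhID, ProdID}, closure = {WhID, ProdID} → lossy.
Decomposition 3: common = {ProdID}, closure = {WhID, ProdID} → lossy.

Decomposition 1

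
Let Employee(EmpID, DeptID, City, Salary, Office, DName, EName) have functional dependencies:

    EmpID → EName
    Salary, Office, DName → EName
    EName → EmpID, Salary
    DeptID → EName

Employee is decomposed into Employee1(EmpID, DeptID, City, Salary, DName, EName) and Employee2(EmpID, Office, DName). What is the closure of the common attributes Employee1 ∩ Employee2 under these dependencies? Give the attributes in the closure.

EmpID, Salary, DName, EName

Employee1 ∩ Employee2 = {EmpID, DName}.
EmpID → EName applies, adding EName
EName → EmpID, Salary applies, adding Salary
Closure: {EmpID, Salary, DName, EName}.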